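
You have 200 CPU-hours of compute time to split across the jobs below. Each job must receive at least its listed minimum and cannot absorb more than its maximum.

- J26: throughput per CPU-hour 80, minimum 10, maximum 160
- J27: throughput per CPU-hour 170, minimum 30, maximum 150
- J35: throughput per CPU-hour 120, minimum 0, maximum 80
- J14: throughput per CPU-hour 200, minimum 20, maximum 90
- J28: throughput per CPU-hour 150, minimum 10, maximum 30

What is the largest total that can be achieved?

35600

Meeting every minimum uses 10+30+0+20+10 = 70 CPU-hours, leaving 130.
Order the jobs by throughput per CPU-hour: J14 200 > J27 170 > J28 150 > J35 120 > J26 80.
J14 takes 70 more to reach its cap of 90 → 60 left.
J27: +60 (room for 120) → 90. Pool exhausted.
Total = 80×10 + 170×90 + 200×90 + 150×10 = 35600.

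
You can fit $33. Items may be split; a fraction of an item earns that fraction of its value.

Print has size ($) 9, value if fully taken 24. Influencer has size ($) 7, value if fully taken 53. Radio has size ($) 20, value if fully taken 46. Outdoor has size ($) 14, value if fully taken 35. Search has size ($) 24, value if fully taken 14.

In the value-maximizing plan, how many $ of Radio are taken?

3

Rank by value-to-size ratio: Influencer 53/7≈7.57, Print 24/9≈2.67, Outdoor 35/14≈2.5, Radio 46/20≈2.3, Search 14/24≈0.583.
All 7 $ of Influencer fit (value 53) — 26 remain.
All 9 $ of Print fit (value 24) — 17 remain.
Outdoor: take in full, 14 $ for value 35 — 3 left.
Fill the last 3 $ with part of Radio: 3/20 of it earns 6.9.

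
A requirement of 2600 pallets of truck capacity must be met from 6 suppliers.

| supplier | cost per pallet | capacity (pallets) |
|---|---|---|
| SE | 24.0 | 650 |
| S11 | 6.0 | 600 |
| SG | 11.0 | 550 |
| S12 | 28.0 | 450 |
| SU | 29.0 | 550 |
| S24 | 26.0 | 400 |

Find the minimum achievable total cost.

46850

Use suppliers in increasing cost order.
S11 at 6.0: take all 600 pallets — 2000 still needed.
SG (11.0): use full 550 — 1450 pallets to go.
SE (24.0): use full 650 — 800 pallets to go.
Take 400 from S24 at 26.0 — need 400 more.
S12 at 28.0: take 400 of its 450 — requirement met.
SU: unused.
Cost = 600×6.0 + 550×11.0 + 650×24.0 + 400×26.0 + 400×28.0 = 46850.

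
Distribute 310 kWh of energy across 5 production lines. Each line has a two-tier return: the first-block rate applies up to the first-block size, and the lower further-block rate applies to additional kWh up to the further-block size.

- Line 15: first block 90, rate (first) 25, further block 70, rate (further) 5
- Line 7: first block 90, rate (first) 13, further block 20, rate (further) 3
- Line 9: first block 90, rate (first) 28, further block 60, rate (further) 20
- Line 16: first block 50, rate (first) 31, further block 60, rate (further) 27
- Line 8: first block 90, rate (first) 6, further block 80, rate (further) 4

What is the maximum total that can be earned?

Order all 10 blocks by rate: Line 16/T1 31 > Line 9/T1 28 > Line 16/T2 27 > Line 15/T1 25 > Line 9/T2 20 > Line 7/T1 13 > Line 8/T1 6 > Line 15/T2 5 > Line 8/T2 4 > Line 7/T2 3.
Line 16 T1 at 31: fill all 50 ; 260 left.
Fill Line 9 T1 block (90 at 28) ; 170 left.
Line 16/T2 (27): +60 ; 110 left.
Line 15 T1 at 25: fill all 90 ; 20 left.
Line 9/T2: +20 of 60 at 20; pool empty.
Total = 31×50 + 28×90 + 27×60 + 25×90 + 20×20 = 8340.

8340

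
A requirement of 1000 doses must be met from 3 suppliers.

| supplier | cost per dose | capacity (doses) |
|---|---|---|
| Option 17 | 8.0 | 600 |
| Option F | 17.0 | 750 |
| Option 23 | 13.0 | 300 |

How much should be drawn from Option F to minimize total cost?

Fill from the cheapest supplier first.
Take 600 from Option 17 at 8.0 — need 400 more.
Take 300 from Option 23 at 13.0 — need 100 more.
Option F at 17.0: take 100 of its 750 — requirement met.

100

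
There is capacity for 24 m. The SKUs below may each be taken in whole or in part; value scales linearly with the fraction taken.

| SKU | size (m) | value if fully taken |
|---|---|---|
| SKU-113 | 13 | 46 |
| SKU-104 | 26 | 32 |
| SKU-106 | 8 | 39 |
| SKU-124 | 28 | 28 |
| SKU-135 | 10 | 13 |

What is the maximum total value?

Sort by value density: SKU-106 39/8≈4.88, SKU-113 46/13≈3.54, SKU-135 13/10≈1.3, SKU-104 32/26≈1.23, SKU-124 28/28≈1.
All 8 m of SKU-106 fit (value 39) ; 16 remain.
SKU-113: take in full, 13 m for value 46 ; 3 left.
Only 3 m remain; take 3/10 of SKU-135 for value 13×3/10 = 3.9.
Total value = 88.9.

88.9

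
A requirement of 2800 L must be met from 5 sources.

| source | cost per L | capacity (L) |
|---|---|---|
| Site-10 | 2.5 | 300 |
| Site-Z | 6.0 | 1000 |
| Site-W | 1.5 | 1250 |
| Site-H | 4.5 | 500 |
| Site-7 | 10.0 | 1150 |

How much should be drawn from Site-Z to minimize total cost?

Use sources in increasing cost order.
Take 1250 from Site-W at 1.5 — need 1550 more.
Site-10 at 2.5: take all 300 L — 1250 still needed.
Site-H at 4.5: take all 500 L — 750 still needed.
Take 750 from Site-Z at 6.0 to finish.
Site-7: unused.

750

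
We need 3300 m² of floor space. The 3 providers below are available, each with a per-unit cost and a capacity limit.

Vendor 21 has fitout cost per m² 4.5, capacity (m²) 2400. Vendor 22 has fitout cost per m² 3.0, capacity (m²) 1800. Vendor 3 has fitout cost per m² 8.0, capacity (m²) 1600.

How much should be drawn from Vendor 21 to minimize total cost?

1500

Cheapest first:
Take 1800 from Vendor 22 at 3.0 — need 1500 more.
Vendor 21 (4.5): take the remaining 1500 — done.
Vendor 3: unused.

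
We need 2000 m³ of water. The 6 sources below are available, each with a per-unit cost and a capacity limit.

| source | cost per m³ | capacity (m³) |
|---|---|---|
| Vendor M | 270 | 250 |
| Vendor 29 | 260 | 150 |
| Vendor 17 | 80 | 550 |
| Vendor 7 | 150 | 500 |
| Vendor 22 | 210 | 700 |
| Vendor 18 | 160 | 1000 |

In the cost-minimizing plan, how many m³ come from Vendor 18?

950

Fill from the cheapest source first.
Vendor 17 (80): use full 550 — 1450 m³ to go.
Vendor 7 at 150: take all 500 m³ — 950 still needed.
Vendor 18 (160): take the remaining 950 — done.
Vendor 22, Vendor 29, Vendor M: unused.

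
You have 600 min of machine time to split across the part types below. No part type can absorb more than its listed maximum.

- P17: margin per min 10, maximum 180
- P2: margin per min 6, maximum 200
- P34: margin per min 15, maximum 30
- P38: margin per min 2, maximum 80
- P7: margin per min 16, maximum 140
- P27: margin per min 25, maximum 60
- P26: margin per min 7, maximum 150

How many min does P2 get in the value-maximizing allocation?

40

Rank by margin per min: P27 25 > P7 16 > P34 15 > P17 10 > P26 7 > P2 6 > P38 2.
Give P27 60 to hit its cap of 60 → 540 left.
Give P7 140 to hit its cap of 140 → 400 left.
P34: +30 to 30 (cap) → 370 left.
P17: +180 to 180 (cap) → 190 left.
Give P26 150 to hit its cap of 150 → 40 left.
Only 40 left; P2 takes them to reach 40.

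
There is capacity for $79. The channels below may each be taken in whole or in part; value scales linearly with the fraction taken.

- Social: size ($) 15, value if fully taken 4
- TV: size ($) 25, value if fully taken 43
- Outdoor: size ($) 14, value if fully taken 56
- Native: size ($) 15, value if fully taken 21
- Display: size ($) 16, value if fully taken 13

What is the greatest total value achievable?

135.4

Rank by value-to-size ratio: Outdoor 56/14≈4, TV 43/25≈1.72, Native 21/15≈1.4, Display 13/16≈0.812, Social 4/15≈0.267.
Outdoor: take in full, 14 $ for value 56 ; 65 left.
TV: take in full, 25 $ for value 43 ; 40 left.
All 15 $ of Native fit (value 21) ; 25 remain.
Take all of Display (16 $, value 13) ; 9 $ left.
9 $ left: a 9/15 share of Social gives 4×9/15 = 2.4.
Total value = 135.4.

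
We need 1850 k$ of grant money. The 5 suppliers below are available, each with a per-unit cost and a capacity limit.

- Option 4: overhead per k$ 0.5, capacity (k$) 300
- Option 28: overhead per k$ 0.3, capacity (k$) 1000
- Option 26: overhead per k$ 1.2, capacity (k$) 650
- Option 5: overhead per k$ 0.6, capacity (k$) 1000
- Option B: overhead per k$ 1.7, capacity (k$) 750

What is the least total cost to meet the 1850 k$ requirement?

Cheapest first:
Take 1000 from Option 28 at 0.3 → need 850 more.
Option 4 at 0.5: take all 300 k$ → 550 still needed.
Option 5 at 0.6: take 550 of its 1000 → requirement met.
Option 26, Option B: unused.
Cost = 1000×0.3 + 300×0.5 + 550×0.6 = 780.

780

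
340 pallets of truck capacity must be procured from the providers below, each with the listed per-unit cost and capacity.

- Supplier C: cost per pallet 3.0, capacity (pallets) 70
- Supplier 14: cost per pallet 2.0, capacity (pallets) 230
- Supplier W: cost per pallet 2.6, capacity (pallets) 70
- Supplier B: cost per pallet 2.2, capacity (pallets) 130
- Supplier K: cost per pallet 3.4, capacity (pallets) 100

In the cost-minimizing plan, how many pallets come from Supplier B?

110

Fill from the cheapest provider first.
Supplier 14 (2.0): use full 230 ; 110 pallets to go.
Take 110 from Supplier B at 2.2 to finish.
Supplier W, Supplier C, Supplier K: unused.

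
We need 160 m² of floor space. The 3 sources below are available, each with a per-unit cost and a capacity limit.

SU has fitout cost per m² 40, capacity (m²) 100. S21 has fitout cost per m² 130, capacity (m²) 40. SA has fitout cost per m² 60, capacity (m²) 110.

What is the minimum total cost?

Fill from the cheapest source first.
SU (40): use full 100 → 60 m² to go.
SA at 60: take 60 of its 110 → requirement met.
S21: unused.
Cost = 100×40 + 60×60 = 7600.

7600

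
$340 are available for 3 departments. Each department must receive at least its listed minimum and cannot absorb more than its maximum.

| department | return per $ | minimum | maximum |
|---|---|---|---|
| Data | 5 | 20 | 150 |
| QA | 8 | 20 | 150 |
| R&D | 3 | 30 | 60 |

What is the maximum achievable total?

Meeting every minimum uses 20+20+30 = 70 $, leaving 270.
Order the departments by return per $: QA 8 > Data 5 > R&D 3.
QA: +130 to 150 (cap) → 140 left.
Data: +130 to 150 (cap) → 10 left.
Only 10 left; R&D takes them to reach 40.
Total = 5×150 + 8×150 + 3×40 = 2070.

2070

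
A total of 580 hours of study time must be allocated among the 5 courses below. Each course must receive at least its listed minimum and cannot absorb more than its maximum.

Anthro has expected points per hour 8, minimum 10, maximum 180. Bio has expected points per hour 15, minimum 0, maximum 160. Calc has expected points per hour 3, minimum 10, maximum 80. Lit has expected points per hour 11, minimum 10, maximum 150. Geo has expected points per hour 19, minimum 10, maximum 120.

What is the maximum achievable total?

Meeting every minimum uses 10+0+10+10+10 = 40 hours, leaving 540.
Highest expected points per hour first: Geo 19 > Bio 15 > Lit 11 > Anthro 8 > Calc 3.
Geo takes 110 more to reach its cap of 120 → 430 left.
Bio: +160 to 160 (cap) → 270 left.
Lit: +140 to 150 (cap) → 130 left.
Anthro has room for 170 more but only 130 remain, so it gets 140.
Total = 8×140 + 15×160 + 3×10 + 11×150 + 19×120 = 7480.

7480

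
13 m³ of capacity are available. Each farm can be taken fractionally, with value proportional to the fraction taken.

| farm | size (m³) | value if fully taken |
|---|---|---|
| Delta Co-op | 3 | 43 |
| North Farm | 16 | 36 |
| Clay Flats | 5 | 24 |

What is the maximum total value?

Rank by value-to-size ratio: Delta Co-op 43/3≈14.3, Clay Flats 24/5≈4.8, North Farm 36/16≈2.25.
Take all of Delta Co-op (3 m³, value 43) — 10 m³ left.
Clay Flats: take in full, 5 m³ for value 24 — 5 left.
Fill the last 5 m³ with part of North Farm: 5/16 of it earns 11.25.
Total value = 78.25.

78.25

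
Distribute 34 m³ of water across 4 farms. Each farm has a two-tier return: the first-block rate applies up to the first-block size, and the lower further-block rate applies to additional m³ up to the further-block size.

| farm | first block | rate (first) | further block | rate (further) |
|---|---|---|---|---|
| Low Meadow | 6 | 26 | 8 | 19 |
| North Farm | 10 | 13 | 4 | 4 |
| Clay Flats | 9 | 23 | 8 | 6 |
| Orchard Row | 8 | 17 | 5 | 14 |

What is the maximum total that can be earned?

693

Treat each block as its own option and order by rate: Low Meadow/tier1 26 > Clay Flats/tier1 23 > Low Meadow/tier2 19 > Orchard Row/tier1 17 > Orchard Row/tier2 14 > North Farm/tier1 13 > Clay Flats/tier2 6 > North Farm/tier2 4.
Low Meadow/tier1 (26): +6 — 28 left.
Clay Flats/tier1 (23): +9 — 19 left.
Fill Low Meadow tier2 block (8 at 19) — 11 left.
Orchard Row tier1 at 17: fill all 8 — 3 left.
Orchard Row tier2 at 14: only 3 left, fill 3.
Total = 26×6 + 23×9 + 19×8 + 17×8 + 14×3 = 693.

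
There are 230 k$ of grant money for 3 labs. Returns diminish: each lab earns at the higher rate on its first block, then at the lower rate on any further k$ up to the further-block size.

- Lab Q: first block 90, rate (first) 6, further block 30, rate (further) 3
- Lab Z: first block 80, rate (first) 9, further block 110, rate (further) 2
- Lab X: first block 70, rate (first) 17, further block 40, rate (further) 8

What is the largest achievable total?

2470

Rank every tier by rate: Lab X/first 17 > Lab Z/first 9 > Lab X/second 8 > Lab Q/first 6 > Lab Q/second 3 > Lab Z/second 2.
Lab X first at 17: fill all 70 — 160 left.
Lab Z first at 9: fill all 80 — 80 left.
Lab X second at 8: fill all 40 — 40 left.
40 remain; put them into Lab Q first at 6.
Total = 17×70 + 9×80 + 8×40 + 6×40 = 2470.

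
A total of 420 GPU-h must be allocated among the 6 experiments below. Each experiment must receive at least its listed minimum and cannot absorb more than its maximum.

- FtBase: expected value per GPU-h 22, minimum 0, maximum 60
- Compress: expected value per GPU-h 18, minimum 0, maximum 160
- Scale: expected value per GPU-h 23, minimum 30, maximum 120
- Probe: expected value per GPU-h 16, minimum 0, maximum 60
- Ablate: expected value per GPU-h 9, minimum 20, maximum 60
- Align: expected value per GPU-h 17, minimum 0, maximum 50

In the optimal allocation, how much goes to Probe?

10

Meeting every minimum uses 0+0+30+0+20+0 = 50 GPU-h, leaving 370.
Order the experiments by expected value per GPU-h: Scale 23 > FtBase 22 > Compress 18 > Align 17 > Probe 16 > Ablate 9.
Scale: +90 to 120 (cap) ; 280 left.
FtBase: +60 to 60 (cap) ; 220 left.
Give Compress 160 more to hit its cap of 160 ; 60 left.
Give Align 50 more to hit its cap of 50 ; 10 left.
Probe: +10 (room for 60) → 10. Pool exhausted.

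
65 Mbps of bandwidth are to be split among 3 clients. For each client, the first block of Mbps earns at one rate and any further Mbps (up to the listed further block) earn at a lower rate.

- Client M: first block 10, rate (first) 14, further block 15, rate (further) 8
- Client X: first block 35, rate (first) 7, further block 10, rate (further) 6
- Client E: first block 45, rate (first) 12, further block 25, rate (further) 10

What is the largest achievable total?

780

Order all 6 blocks by rate: Client M/first 14 > Client E/first 12 > Client E/second 10 > Client M/second 8 > Client X/first 7 > Client X/second 6.
Client M/first (14): +10 → 55 left.
Client E/first (12): +45 → 10 left.
10 remain; put them into Client E second at 10.
Total = 14×10 + 12×45 + 10×10 = 780.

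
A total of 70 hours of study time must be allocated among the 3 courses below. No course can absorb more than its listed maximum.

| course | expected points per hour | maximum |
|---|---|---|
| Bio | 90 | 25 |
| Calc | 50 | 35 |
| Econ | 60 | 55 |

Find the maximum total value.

Rank by expected points per hour: Bio 90 > Econ 60 > Calc 50.
Give Bio 25 to hit its cap of 25 — 45 left.
Only 45 left; Econ takes them to reach 45.
Total = 90×25 + 60×45 = 4950.

4950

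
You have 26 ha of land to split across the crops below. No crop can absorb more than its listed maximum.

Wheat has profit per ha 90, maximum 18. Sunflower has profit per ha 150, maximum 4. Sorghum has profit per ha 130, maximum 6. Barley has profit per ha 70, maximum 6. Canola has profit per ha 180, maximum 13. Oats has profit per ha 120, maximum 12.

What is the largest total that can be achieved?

4080

Highest profit per ha first: Canola 180 > Sunflower 150 > Sorghum 130 > Oats 120 > Wheat 90 > Barley 70.
Canola: +13 to 13 (cap) ; 13 left.
Sunflower: +4 to 4 (cap) ; 9 left.
Sorghum takes 6 to reach its cap of 6 ; 3 left.
Oats has room for 12 but only 3 remain, so it gets 3.
Total = 150×4 + 130×6 + 180×13 + 120×3 = 4080.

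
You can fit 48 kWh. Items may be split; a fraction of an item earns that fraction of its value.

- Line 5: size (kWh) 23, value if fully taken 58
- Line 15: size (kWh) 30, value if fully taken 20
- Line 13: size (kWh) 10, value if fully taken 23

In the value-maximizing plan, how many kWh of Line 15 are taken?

Best value per unit of size first: Line 5 58/23≈2.52, Line 13 23/10≈2.3, Line 15 20/30≈0.667.
Take all of Line 5 (23 kWh, value 58) ; 25 kWh left.
Take all of Line 13 (10 kWh, value 23) ; 15 kWh left.
Only 15 kWh remain; take 15/30 of Line 15 for value 20×15/30 = 10.

15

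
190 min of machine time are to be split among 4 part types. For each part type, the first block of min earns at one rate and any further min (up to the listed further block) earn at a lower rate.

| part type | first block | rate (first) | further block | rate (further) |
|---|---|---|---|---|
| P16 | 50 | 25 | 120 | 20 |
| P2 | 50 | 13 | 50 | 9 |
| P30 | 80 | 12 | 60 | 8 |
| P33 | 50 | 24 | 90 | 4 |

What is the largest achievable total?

4250

Order all 8 blocks by rate: P16/tier1 25 > P33/tier1 24 > P16/tier2 20 > P2/tier1 13 > P30/tier1 12 > P2/tier2 9 > P30/tier2 8 > P33/tier2 4.
P16/tier1 (25): +50 ; 140 left.
P33 tier1 at 24: fill all 50 ; 90 left.
90 remain; put them into P16 tier2 at 20.
Total = 25×50 + 24×50 + 20×90 = 4250.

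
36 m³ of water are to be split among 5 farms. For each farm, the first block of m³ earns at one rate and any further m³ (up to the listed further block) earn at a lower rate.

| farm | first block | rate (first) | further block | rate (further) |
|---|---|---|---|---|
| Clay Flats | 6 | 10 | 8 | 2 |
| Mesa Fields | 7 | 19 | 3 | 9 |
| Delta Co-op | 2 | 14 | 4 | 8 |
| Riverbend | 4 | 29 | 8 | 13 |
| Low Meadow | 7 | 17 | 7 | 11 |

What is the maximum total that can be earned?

Rank every tier by rate: Riverbend/first 29 > Mesa Fields/first 19 > Low Meadow/first 17 > Delta Co-op/first 14 > Riverbend/second 13 > Low Meadow/second 11 > Clay Flats/first 10 > Mesa Fields/second 9 > Delta Co-op/second 8 > Clay Flats/second 2.
Fill Riverbend first block (4 at 29) ; 32 left.
Mesa Fields first at 19: fill all 7 ; 25 left.
Low Meadow/first (17): +7 ; 18 left.
Fill Delta Co-op first block (2 at 14) ; 16 left.
Fill Riverbend second block (8 at 13) ; 8 left.
Fill Low Meadow second block (7 at 11) ; 1 left.
1 remain; put them into Clay Flats first at 10.
Total = 29×4 + 19×7 + 17×7 + 14×2 + 13×8 + 11×7 + 10×1 = 587.

587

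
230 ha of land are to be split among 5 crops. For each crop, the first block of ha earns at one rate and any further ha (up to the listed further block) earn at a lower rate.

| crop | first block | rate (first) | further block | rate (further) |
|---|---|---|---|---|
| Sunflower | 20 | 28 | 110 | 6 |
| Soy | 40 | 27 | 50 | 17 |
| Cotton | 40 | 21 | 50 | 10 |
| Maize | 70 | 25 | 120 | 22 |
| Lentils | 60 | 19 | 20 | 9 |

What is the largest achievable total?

Order all 10 blocks by rate: Sunflower/tier1 28 > Soy/tier1 27 > Maize/tier1 25 > Maize/tier2 22 > Cotton/tier1 21 > Lentils/tier1 19 > Soy/tier2 17 > Cotton/tier2 10 > Lentils/tier2 9 > Sunflower/tier2 6.
Sunflower tier1 at 28: fill all 20 — 210 left.
Soy/tier1 (27): +40 — 170 left.
Fill Maize tier1 block (70 at 25) — 100 left.
Maize tier2 at 22: only 100 left, fill 100.
Total = 28×20 + 27×40 + 25×70 + 22×100 = 5590.

5590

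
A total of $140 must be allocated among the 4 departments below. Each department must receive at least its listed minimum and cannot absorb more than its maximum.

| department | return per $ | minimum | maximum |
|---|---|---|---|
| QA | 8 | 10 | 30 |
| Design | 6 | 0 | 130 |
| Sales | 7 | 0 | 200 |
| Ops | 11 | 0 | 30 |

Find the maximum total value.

Meeting every minimum uses 10+0+0+0 = 10 $, leaving 130.
Highest return per $ first: Ops 11 > QA 8 > Sales 7 > Design 6.
Ops: +30 to 30 (cap) → 100 left.
QA takes 20 more to reach its cap of 30 → 80 left.
Sales: +80 (room for 200) → 80. Pool exhausted.
Total = 8×30 + 7×80 + 11×30 = 1130.

1130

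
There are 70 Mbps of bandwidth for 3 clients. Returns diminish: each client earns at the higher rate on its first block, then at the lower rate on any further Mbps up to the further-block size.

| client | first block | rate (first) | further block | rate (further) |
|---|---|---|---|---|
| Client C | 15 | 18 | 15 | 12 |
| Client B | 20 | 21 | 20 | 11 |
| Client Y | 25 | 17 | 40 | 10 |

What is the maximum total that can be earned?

Order all 6 blocks by rate: Client B/first 21 > Client C/first 18 > Client Y/first 17 > Client C/second 12 > Client B/second 11 > Client Y/second 10.
Client B first at 21: fill all 20 → 50 left.
Fill Client C first block (15 at 18) → 35 left.
Client Y/first (17): +25 → 10 left.
Client C second at 12: only 10 left, fill 10.
Total = 21×20 + 18×15 + 17×25 + 12×10 = 1235.

1235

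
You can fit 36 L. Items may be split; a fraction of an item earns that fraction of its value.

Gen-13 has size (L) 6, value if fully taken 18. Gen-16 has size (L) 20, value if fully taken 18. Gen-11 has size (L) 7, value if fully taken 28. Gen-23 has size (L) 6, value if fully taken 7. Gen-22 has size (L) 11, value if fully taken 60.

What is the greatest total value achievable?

Rank by value-to-size ratio: Gen-22 60/11≈5.45, Gen-11 28/7≈4, Gen-13 18/6≈3, Gen-23 7/6≈1.17, Gen-16 18/20≈0.9.
Gen-22: take in full, 11 L for value 60 — 25 left.
All 7 L of Gen-11 fit (value 28) — 18 remain.
Take all of Gen-13 (6 L, value 18) — 12 L left.
Gen-23: take in full, 6 L for value 7 — 6 left.
6 L left: a 6/20 share of Gen-16 gives 18×6/20 = 5.4.
Total value = 118.4.

118.4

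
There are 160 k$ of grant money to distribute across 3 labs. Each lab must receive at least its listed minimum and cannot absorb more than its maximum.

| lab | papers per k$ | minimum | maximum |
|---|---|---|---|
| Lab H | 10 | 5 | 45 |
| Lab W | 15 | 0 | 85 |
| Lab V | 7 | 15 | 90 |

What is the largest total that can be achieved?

1935

Meeting every minimum uses 5+0+15 = 20 k$, leaving 140.
Order the labs by papers per k$: Lab W 15 > Lab H 10 > Lab V 7.
Lab W: +85 to 85 (cap) ; 55 left.
Give Lab H 40 more to hit its cap of 45 ; 15 left.
Lab V has room for 75 more but only 15 remain, so it gets 30.
Total = 10×45 + 15×85 + 7×30 = 1935.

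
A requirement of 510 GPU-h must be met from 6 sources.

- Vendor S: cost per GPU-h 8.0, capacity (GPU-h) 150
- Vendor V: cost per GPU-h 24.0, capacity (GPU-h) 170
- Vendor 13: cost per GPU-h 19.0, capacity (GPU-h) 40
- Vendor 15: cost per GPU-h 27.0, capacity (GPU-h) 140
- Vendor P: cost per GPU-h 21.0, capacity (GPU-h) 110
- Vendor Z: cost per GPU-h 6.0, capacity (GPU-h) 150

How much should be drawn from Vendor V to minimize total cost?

60

Cheapest first:
Take 150 from Vendor Z at 6.0 → need 360 more.
Vendor S at 8.0: take all 150 GPU-h → 210 still needed.
Take 40 from Vendor 13 at 19.0 → need 170 more.
Take 110 from Vendor P at 21.0 → need 60 more.
Vendor V (24.0): take the remaining 60 → done.
Vendor 15: unused.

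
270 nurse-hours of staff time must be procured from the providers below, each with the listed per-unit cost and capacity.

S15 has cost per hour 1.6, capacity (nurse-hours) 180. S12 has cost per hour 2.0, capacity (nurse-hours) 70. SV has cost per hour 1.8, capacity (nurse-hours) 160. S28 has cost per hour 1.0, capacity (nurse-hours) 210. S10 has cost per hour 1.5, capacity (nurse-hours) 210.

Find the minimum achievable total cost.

300

Use providers in increasing cost order.
Take 210 from S28 at 1.0 ; need 60 more.
Take 60 from S10 at 1.5 to finish.
S15, SV, S12: unused.
Cost = 210×1.0 + 60×1.5 = 300.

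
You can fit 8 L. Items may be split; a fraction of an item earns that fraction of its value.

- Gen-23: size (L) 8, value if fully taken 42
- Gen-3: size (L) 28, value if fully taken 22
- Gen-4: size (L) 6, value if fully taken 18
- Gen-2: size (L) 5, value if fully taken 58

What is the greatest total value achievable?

73.75

Best value per unit of size first: Gen-2 58/5≈11.6, Gen-23 42/8≈5.25, Gen-4 18/6≈3, Gen-3 22/28≈0.786.
Gen-2: take in full, 5 L for value 58 — 3 left.
3 L left: a 3/8 share of Gen-23 gives 42×3/8 = 15.75.
Total value = 73.75.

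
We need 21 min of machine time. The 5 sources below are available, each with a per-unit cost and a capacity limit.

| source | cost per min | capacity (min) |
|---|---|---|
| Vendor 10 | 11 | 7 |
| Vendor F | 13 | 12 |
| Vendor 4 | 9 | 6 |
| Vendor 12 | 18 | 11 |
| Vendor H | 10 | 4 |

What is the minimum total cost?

Use sources in increasing cost order.
Vendor 4 at 9: take all 6 min ; 15 still needed.
Vendor H (10): use full 4 ; 11 min to go.
Vendor 10 (11): use full 7 ; 4 min to go.
Take 4 from Vendor F at 13 to finish.
Vendor 12: unused.
Cost = 6×9 + 4×10 + 7×11 + 4×13 = 223.

223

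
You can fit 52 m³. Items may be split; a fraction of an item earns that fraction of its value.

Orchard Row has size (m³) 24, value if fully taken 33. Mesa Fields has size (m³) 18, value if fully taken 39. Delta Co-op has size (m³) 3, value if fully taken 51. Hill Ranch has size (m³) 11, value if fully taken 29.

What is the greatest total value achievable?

146.5

Sort by value density: Delta Co-op 51/3≈17, Hill Ranch 29/11≈2.64, Mesa Fields 39/18≈2.17, Orchard Row 33/24≈1.38.
Take all of Delta Co-op (3 m³, value 51) — 49 m³ left.
Hill Ranch: take in full, 11 m³ for value 29 — 38 left.
Take all of Mesa Fields (18 m³, value 39) — 20 m³ left.
Fill the last 20 m³ with part of Orchard Row: 20/24 of it earns 27.5.
Total value = 146.5.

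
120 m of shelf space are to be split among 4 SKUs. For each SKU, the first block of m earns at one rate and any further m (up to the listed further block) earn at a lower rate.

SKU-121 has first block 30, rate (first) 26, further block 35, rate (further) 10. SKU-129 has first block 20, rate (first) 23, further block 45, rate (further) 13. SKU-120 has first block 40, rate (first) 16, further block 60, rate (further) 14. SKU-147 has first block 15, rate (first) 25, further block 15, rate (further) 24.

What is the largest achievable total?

Order all 8 blocks by rate: SKU-121/first 26 > SKU-147/first 25 > SKU-147/second 24 > SKU-129/first 23 > SKU-120/first 16 > SKU-120/second 14 > SKU-129/second 13 > SKU-121/second 10.
Fill SKU-121 first block (30 at 26) — 90 left.
SKU-147 first at 25: fill all 15 — 75 left.
SKU-147 second at 24: fill all 15 — 60 left.
Fill SKU-129 first block (20 at 23) — 40 left.
Fill SKU-120 first block (40 at 16) — 0 left.
Total = 26×30 + 25×15 + 24×15 + 23×20 + 16×40 = 2615.

2615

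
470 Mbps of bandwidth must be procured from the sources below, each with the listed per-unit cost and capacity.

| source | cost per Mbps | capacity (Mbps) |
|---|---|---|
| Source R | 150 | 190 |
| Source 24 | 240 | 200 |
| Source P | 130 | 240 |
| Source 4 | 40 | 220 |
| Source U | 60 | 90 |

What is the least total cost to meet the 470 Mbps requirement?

Use sources in increasing cost order.
Source 4 (40): use full 220 — 250 Mbps to go.
Take 90 from Source U at 60 — need 160 more.
Source P at 130: take 160 of its 240 — requirement met.
Source R, Source 24: unused.
Cost = 220×40 + 90×60 + 160×130 = 35000.

35000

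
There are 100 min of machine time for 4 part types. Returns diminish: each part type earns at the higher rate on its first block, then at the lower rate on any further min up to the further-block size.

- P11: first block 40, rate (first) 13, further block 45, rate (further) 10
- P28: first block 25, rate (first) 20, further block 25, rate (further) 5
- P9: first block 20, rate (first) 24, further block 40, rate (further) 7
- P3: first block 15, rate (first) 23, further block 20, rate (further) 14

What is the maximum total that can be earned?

1865

Treat each block as its own option and order by rate: P9/first 24 > P3/first 23 > P28/first 20 > P3/second 14 > P11/first 13 > P11/second 10 > P9/second 7 > P28/second 5.
P9 first at 24: fill all 20 → 80 left.
P3/first (23): +15 → 65 left.
P28 first at 20: fill all 25 → 40 left.
Fill P3 second block (20 at 14) → 20 left.
P11/first: +20 of 40 at 13; pool empty.
Total = 24×20 + 23×15 + 20×25 + 14×20 + 13×20 = 1865.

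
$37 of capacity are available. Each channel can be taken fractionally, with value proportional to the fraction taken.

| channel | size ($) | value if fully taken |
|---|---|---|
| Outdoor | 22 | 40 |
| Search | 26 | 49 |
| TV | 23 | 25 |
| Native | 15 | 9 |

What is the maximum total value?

69

Best value per unit of size first: Search 49/26≈1.88, Outdoor 40/22≈1.82, TV 25/23≈1.09, Native 9/15≈0.6.
All 26 $ of Search fit (value 49) — 11 remain.
11 $ left: a 11/22 share of Outdoor gives 40×11/22 = 20.
Total value = 69.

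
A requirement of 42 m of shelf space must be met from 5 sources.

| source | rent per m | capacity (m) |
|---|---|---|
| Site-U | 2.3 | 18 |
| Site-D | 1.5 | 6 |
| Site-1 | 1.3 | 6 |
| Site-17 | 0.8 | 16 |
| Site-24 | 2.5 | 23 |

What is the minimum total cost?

Use sources in increasing cost order.
Take 16 from Site-17 at 0.8 — need 26 more.
Take 6 from Site-1 at 1.3 — need 20 more.
Site-D at 1.5: take all 6 m — 14 still needed.
Take 14 from Site-U at 2.3 to finish.
Site-24: unused.
Cost = 16×0.8 + 6×1.3 + 6×1.5 + 14×2.3 = 61.8.

61.8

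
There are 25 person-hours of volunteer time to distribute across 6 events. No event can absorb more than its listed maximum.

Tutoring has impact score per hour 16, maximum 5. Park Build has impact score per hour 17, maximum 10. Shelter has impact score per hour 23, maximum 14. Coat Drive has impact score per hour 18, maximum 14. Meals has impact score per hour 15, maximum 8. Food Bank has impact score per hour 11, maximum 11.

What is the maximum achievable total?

520

Order the events by impact score per hour: Shelter 23 > Coat Drive 18 > Park Build 17 > Tutoring 16 > Meals 15 > Food Bank 11.
Shelter: +14 to 14 (cap) — 11 left.
Coat Drive has room for 14 but only 11 remain, so it gets 11.
Total = 23×14 + 18×11 = 520.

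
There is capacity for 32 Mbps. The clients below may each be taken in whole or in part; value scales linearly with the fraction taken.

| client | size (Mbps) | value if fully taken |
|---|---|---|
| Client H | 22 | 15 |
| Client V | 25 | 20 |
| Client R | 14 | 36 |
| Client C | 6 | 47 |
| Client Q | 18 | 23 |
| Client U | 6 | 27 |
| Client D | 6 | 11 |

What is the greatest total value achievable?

121

Sort by value density: Client C 47/6≈7.83, Client U 27/6≈4.5, Client R 36/14≈2.57, Client D 11/6≈1.83, Client Q 23/18≈1.28, Client V 20/25≈0.8, Client H 15/22≈0.682.
Take all of Client C (6 Mbps, value 47) → 26 Mbps left.
All 6 Mbps of Client U fit (value 27) → 20 remain.
All 14 Mbps of Client R fit (value 36) → 6 remain.
Client D: take in full, 6 Mbps for value 11 → 0 left.
Total value = 121.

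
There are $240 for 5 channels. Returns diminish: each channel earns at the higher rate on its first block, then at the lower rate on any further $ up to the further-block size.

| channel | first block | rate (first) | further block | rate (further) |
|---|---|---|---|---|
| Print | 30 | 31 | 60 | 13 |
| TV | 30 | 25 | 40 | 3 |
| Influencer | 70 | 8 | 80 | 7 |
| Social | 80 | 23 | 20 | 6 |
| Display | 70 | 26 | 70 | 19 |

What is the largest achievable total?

5910

Treat each block as its own option and order by rate: Print/tier1 31 > Display/tier1 26 > TV/tier1 25 > Social/tier1 23 > Display/tier2 19 > Print/tier2 13 > Influencer/tier1 8 > Influencer/tier2 7 > Social/tier2 6 > TV/tier2 3.
Print tier1 at 31: fill all 30 — 210 left.
Fill Display tier1 block (70 at 26) — 140 left.
TV/tier1 (25): +30 — 110 left.
Social tier1 at 23: fill all 80 — 30 left.
Display/tier2: +30 of 70 at 19; pool empty.
Total = 31×30 + 26×70 + 25×30 + 23×80 + 19×30 = 5910.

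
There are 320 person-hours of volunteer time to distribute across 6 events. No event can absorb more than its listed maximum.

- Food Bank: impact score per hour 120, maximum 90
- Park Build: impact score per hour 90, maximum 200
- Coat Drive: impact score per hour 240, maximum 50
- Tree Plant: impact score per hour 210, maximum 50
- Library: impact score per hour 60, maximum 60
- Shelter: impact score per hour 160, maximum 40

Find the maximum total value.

Highest impact score per hour first: Coat Drive 240 > Tree Plant 210 > Shelter 160 > Food Bank 120 > Park Build 90 > Library 60.
Coat Drive: +50 to 50 (cap) ; 270 left.
Tree Plant takes 50 to reach its cap of 50 ; 220 left.
Shelter: +40 to 40 (cap) ; 180 left.
Food Bank: +90 to 90 (cap) ; 90 left.
Park Build has room for 200 but only 90 remain, so it gets 90.
Total = 120×90 + 90×90 + 240×50 + 210×50 + 160×40 = 47800.

47800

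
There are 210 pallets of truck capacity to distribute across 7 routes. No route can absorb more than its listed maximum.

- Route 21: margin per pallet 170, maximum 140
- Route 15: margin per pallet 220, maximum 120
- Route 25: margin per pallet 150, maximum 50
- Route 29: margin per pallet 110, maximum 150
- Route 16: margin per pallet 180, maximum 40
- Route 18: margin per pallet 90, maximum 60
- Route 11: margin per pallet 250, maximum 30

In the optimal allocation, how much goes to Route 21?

Highest margin per pallet first: Route 11 250 > Route 15 220 > Route 16 180 > Route 21 170 > Route 25 150 > Route 29 110 > Route 18 90.
Route 11: +30 to 30 (cap) — 180 left.
Route 15 takes 120 to reach its cap of 120 — 60 left.
Give Route 16 40 to hit its cap of 40 — 20 left.
Route 21: +20 (room for 140) → 20. Pool exhausted.

20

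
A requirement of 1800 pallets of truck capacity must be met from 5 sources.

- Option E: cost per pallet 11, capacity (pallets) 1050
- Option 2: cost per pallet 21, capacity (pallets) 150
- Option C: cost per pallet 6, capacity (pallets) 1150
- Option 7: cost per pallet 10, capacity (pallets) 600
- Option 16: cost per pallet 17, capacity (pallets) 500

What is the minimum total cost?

Cheapest first:
Option C at 6: take all 1150 pallets → 650 still needed.
Take 600 from Option 7 at 10 → need 50 more.
Take 50 from Option E at 11 to finish.
Option 16, Option 2: unused.
Cost = 1150×6 + 600×10 + 50×11 = 13450.

13450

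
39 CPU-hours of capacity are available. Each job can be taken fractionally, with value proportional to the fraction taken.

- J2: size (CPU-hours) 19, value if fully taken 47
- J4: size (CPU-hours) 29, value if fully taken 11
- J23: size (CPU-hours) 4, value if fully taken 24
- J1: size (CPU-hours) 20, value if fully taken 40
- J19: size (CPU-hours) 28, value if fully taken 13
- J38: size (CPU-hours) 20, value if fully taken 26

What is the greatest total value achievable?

103

Sort by value density: J23 24/4≈6, J2 47/19≈2.47, J1 40/20≈2, J38 26/20≈1.3, J19 13/28≈0.464, J4 11/29≈0.379.
J23: take in full, 4 CPU-hours for value 24 ; 35 left.
All 19 CPU-hours of J2 fit (value 47) ; 16 remain.
Only 16 CPU-hours remain; take 16/20 of J1 for value 40×16/20 = 32.
Total value = 103.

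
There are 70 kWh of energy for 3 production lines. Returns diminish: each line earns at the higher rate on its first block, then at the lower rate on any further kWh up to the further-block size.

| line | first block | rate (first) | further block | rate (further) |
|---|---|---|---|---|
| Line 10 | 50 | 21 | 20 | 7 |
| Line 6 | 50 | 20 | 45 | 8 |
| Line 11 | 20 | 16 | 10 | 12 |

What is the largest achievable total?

Rank every tier by rate: Line 10/first 21 > Line 6/first 20 > Line 11/first 16 > Line 11/second 12 > Line 6/second 8 > Line 10/second 7.
Line 10/first (21): +50 ; 20 left.
20 remain; put them into Line 6 first at 20.
Total = 21×50 + 20×20 = 1450.

1450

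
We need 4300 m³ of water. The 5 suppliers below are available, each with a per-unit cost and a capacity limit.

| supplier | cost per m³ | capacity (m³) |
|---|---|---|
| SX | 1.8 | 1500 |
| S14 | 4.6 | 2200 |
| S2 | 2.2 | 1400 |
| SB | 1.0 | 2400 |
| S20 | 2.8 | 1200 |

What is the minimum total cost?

Fill from the cheapest supplier first.
SB at 1.0: take all 2400 m³ → 1900 still needed.
Take 1500 from SX at 1.8 → need 400 more.
S2 at 2.2: take 400 of its 1400 → requirement met.
S20, S14: unused.
Cost = 2400×1.0 + 1500×1.8 + 400×2.2 = 5980.

5980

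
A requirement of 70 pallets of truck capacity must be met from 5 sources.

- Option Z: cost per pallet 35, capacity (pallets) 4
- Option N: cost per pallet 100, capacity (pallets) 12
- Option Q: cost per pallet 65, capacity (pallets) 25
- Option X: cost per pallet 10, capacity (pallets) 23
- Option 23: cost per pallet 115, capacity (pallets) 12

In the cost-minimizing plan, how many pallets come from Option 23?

Cheapest first:
Option X (10): use full 23 → 47 pallets to go.
Option Z at 35: take all 4 pallets → 43 still needed.
Option Q (65): use full 25 → 18 pallets to go.
Option N at 100: take all 12 pallets → 6 still needed.
Option 23 (115): take the remaining 6 → done.

6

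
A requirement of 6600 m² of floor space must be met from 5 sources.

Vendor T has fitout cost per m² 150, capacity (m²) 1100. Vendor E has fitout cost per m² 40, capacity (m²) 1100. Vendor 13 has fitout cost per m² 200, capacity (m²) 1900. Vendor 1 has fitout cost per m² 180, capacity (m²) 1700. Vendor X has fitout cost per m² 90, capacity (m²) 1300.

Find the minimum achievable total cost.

Fill from the cheapest source first.
Vendor E at 40: take all 1100 m² ; 5500 still needed.
Vendor X at 90: take all 1300 m² ; 4200 still needed.
Take 1100 from Vendor T at 150 ; need 3100 more.
Vendor 1 at 180: take all 1700 m² ; 1400 still needed.
Vendor 13 (200): take the remaining 1400 ; done.
Cost = 1100×40 + 1300×90 + 1100×150 + 1700×180 + 1400×200 = 912000.

912000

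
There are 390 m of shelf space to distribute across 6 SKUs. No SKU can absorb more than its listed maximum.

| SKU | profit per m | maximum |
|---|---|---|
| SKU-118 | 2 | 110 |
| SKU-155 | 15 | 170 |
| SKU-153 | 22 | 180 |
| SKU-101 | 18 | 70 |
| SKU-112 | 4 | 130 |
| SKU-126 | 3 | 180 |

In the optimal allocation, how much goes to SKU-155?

140

Order the SKUs by profit per m: SKU-153 22 > SKU-101 18 > SKU-155 15 > SKU-112 4 > SKU-126 3 > SKU-118 2.
Give SKU-153 180 to hit its cap of 180 ; 210 left.
Give SKU-101 70 to hit its cap of 70 ; 140 left.
SKU-155: +140 (room for 170) → 140. Pool exhausted.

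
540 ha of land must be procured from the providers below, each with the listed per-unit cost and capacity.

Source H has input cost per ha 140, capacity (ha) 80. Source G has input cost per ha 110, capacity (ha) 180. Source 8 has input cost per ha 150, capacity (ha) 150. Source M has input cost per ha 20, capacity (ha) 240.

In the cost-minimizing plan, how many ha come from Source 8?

40

Use providers in increasing cost order.
Source M (20): use full 240 → 300 ha to go.
Source G (110): use full 180 → 120 ha to go.
Take 80 from Source H at 140 → need 40 more.
Source 8 (150): take the remaining 40 → done.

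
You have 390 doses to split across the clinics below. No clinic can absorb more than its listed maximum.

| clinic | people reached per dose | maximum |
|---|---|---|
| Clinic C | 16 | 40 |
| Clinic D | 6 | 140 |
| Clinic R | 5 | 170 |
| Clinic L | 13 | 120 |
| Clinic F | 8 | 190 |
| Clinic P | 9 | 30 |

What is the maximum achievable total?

Highest people reached per dose first: Clinic C 16 > Clinic L 13 > Clinic P 9 > Clinic F 8 > Clinic D 6 > Clinic R 5.
Give Clinic C 40 to hit its cap of 40 — 350 left.
Give Clinic L 120 to hit its cap of 120 — 230 left.
Give Clinic P 30 to hit its cap of 30 — 200 left.
Clinic F: +190 to 190 (cap) — 10 left.
Clinic D has room for 140 but only 10 remain, so it gets 10.
Total = 16×40 + 6×10 + 13×120 + 8×190 + 9×30 = 4050.

4050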